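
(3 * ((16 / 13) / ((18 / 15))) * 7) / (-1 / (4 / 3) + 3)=1120 / 117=9.57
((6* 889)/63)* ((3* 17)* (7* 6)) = 181356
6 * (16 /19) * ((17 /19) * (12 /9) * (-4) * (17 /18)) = -73984 /3249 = -22.77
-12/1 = -12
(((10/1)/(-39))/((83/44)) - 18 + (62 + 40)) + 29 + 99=685804/3237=211.86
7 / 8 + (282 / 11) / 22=1975 / 968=2.04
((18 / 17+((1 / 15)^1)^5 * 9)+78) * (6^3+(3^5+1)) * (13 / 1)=135626420332 / 286875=472771.84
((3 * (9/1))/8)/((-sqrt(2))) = -27 * sqrt(2)/16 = -2.39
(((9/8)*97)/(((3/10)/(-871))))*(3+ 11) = -8871135/2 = -4435567.50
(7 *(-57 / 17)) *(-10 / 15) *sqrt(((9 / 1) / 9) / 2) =133 *sqrt(2) / 17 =11.06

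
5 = 5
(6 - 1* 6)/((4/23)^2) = 0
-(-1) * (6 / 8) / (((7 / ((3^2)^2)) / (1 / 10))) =243 / 280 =0.87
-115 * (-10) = 1150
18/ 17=1.06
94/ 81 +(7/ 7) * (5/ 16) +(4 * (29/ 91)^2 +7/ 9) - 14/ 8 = 9734113/ 10732176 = 0.91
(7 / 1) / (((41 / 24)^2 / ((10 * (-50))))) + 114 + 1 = -1822685 / 1681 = -1084.29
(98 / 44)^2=2401 / 484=4.96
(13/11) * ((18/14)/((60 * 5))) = 39/7700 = 0.01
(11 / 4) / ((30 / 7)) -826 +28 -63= -103243 / 120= -860.36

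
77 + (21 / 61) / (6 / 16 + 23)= 878507 / 11407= 77.01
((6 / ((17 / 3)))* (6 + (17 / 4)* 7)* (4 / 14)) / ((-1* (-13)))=99 / 119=0.83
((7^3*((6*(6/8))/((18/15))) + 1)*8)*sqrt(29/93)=10298*sqrt(2697)/93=5750.56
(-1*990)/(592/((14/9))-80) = -3465/1052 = -3.29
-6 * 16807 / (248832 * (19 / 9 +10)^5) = -12252303 / 7877754649088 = -0.00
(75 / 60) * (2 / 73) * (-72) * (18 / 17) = -3240 / 1241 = -2.61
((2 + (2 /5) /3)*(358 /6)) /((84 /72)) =11456 /105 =109.10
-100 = -100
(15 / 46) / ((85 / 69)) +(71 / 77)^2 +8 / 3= 2286953 / 604758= 3.78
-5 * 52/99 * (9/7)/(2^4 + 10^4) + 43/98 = 591741/1349656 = 0.44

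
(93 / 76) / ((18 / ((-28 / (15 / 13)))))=-2821 / 1710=-1.65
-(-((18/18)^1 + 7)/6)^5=1024/243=4.21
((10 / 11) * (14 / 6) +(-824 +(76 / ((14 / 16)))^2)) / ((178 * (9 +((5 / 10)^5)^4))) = 4.20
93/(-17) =-93/17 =-5.47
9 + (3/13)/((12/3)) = 471/52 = 9.06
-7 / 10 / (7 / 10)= -1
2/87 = 0.02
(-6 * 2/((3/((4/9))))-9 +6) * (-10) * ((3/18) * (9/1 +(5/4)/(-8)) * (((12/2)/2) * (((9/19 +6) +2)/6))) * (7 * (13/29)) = 891440095/952128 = 936.26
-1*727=-727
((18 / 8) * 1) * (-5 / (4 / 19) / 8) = -855 / 128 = -6.68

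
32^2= 1024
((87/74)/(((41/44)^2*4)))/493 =726/1057349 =0.00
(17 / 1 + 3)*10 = 200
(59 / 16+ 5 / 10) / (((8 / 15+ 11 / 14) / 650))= 2286375 / 1108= 2063.52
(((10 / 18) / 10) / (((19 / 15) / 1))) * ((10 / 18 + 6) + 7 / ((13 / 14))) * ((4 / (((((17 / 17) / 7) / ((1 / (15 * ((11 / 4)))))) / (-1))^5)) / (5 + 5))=-28379896832 / 815606049740625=-0.00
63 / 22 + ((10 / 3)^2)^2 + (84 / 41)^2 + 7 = 411940729 / 2995542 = 137.52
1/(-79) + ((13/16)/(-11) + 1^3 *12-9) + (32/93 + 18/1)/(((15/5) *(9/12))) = 128786929/11637648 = 11.07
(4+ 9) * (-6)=-78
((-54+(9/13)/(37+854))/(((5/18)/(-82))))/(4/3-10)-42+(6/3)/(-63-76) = -2430663218/1292005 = -1881.31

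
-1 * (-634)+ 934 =1568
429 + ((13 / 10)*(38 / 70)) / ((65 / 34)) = 375698 / 875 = 429.37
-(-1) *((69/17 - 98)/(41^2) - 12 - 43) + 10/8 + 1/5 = -30637907/571540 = -53.61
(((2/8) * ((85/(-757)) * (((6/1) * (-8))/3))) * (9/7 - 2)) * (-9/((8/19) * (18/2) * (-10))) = -1615/21196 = -0.08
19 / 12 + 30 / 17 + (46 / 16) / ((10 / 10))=2539 / 408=6.22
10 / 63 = 0.16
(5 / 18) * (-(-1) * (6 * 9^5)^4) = 4376759565260494368360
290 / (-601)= -290 / 601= -0.48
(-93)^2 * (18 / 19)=155682 / 19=8193.79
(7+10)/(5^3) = 0.14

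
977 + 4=981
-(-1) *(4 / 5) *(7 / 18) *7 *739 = 72422 / 45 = 1609.38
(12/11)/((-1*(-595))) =12/6545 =0.00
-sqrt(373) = -19.31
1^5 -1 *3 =-2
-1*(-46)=46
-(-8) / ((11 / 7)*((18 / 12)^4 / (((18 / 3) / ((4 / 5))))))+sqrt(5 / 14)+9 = sqrt(70) / 14+4913 / 297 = 17.14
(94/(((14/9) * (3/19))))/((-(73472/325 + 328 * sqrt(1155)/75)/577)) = -6028553700/3503983 + 6530933175 * sqrt(1155)/196223048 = -589.35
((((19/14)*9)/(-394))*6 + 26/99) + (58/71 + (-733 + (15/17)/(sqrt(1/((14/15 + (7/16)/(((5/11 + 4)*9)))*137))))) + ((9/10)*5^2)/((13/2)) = -183631469537/252017766 + sqrt(22819405)/476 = -718.61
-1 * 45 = -45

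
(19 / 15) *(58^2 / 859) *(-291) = -6199852 / 4295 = -1443.50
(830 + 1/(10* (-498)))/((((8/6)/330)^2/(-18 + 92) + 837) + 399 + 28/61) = 152390547004905/227017724670904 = 0.67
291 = 291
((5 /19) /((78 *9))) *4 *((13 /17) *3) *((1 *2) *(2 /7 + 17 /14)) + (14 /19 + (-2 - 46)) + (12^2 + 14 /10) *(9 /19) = 104753 /4845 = 21.62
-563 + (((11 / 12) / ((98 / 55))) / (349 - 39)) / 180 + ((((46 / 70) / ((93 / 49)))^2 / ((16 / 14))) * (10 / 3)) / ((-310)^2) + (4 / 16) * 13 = -5471302145592613 / 9774546264000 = -559.75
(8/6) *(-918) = -1224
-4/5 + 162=806/5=161.20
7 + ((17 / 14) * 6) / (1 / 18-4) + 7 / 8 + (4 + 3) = 51799 / 3976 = 13.03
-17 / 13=-1.31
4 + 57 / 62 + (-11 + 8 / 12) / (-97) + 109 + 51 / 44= 45719681 / 396924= 115.18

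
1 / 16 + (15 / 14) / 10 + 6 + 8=1587 / 112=14.17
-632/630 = -316/315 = -1.00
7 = 7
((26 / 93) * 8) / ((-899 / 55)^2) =629200 / 75162693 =0.01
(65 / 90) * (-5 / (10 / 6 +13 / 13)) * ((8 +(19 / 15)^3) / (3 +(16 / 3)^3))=-440167 / 5012400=-0.09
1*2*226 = 452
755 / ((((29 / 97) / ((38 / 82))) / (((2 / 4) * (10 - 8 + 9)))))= 15306115 / 2378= 6436.55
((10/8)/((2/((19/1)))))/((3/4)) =15.83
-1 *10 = -10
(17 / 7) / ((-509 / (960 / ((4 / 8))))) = -32640 / 3563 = -9.16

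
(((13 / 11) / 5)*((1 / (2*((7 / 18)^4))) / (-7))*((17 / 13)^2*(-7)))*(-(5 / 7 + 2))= -23.98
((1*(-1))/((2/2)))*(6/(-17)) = 0.35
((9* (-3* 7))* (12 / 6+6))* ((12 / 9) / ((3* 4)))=-168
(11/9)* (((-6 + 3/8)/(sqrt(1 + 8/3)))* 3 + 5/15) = 11/27- 15* sqrt(33)/8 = -10.36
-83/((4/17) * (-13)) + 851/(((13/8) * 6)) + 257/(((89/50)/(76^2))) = 890781397/1068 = 834064.98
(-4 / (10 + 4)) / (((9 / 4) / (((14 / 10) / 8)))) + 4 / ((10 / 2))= 7 / 9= 0.78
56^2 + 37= 3173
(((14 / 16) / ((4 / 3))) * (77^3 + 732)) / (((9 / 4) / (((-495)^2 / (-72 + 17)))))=-594158709.38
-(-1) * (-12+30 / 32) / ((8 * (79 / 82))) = -7257 / 5056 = -1.44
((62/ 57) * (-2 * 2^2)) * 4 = -1984/ 57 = -34.81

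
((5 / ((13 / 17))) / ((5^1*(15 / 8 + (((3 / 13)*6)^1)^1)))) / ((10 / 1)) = 68 / 1695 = 0.04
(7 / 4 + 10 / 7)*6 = 267 / 14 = 19.07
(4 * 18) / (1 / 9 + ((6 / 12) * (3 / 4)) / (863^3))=3331941594048 / 5141885203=648.00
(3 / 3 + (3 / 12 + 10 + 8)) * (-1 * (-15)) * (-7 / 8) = -8085 / 32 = -252.66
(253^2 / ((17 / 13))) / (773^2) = 832117 / 10157993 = 0.08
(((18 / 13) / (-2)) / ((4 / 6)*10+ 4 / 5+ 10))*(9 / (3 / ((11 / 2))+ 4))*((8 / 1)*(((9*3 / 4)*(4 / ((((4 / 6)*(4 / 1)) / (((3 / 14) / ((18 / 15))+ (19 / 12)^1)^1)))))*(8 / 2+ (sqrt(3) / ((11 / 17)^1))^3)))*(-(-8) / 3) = -692.32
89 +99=188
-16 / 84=-4 / 21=-0.19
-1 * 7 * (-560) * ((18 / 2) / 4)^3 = 178605 / 4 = 44651.25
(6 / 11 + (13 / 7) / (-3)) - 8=-1865 / 231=-8.07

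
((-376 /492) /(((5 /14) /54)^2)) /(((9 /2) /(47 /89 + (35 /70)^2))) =-275586192 /91225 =-3020.95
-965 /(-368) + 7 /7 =1333 /368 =3.62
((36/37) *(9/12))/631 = 27/23347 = 0.00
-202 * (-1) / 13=202 / 13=15.54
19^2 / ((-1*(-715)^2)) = -361 / 511225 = -0.00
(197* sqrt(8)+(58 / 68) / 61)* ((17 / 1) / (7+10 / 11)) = 11 / 366+73678* sqrt(2) / 87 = 1197.69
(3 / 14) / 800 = 0.00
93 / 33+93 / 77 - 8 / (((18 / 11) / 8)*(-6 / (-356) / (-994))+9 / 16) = -107439454 / 10537065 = -10.20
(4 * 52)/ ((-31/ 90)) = -18720/ 31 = -603.87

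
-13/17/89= -13/1513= -0.01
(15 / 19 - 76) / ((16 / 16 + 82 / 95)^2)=-678775 / 31329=-21.67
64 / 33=1.94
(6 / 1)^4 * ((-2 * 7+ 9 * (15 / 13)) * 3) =-182736 / 13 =-14056.62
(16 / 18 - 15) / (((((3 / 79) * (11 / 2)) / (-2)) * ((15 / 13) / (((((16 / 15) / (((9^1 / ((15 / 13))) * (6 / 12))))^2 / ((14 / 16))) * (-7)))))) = -70.08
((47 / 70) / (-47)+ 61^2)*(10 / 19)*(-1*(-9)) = 2344221 / 133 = 17625.72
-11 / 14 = -0.79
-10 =-10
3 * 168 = 504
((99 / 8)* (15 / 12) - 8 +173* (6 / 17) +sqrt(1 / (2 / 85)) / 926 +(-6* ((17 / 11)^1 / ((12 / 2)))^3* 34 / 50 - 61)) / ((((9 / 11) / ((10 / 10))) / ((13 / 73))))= 143* sqrt(170) / 1216764 +15794886497 / 9730432800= 1.62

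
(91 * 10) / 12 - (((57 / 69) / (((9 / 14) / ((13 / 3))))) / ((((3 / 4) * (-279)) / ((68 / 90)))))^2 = 82974944501413237 / 1094180925402450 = 75.83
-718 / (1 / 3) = -2154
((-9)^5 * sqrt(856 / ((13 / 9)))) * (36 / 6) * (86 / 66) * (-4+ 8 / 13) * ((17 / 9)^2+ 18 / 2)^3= 725824748416 * sqrt(2782) / 507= 75509635827.74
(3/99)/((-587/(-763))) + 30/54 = 34574/58113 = 0.59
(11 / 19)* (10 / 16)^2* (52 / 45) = 715 / 2736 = 0.26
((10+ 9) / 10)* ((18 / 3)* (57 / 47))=3249 / 235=13.83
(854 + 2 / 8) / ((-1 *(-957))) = 1139 / 1276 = 0.89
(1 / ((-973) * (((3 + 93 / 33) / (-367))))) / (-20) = -4037 / 1245440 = -0.00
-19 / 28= -0.68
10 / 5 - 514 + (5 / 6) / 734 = -2254843 / 4404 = -512.00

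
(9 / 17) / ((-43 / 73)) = -657 / 731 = -0.90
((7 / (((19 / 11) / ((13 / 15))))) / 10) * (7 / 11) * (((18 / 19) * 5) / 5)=1911 / 9025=0.21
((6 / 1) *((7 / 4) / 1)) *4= 42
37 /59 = 0.63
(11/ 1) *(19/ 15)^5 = 27237089/ 759375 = 35.87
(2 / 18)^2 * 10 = 10 / 81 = 0.12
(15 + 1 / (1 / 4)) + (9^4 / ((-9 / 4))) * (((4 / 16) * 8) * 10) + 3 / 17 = -991114 / 17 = -58300.82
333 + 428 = 761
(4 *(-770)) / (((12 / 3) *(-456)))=385 / 228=1.69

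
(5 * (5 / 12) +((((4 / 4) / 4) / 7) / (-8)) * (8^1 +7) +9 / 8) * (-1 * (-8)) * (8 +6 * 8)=4222 / 3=1407.33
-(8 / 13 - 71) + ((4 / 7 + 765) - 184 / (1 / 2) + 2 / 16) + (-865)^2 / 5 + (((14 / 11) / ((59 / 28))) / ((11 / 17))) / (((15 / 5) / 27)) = 780210166425 / 5197192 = 150121.48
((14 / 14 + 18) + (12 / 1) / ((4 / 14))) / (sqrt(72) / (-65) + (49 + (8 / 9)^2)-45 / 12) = 2497379040*sqrt(2) / 940126297753 + 1245612759300 / 940126297753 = 1.33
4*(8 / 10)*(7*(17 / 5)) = 1904 / 25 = 76.16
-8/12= -2/3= -0.67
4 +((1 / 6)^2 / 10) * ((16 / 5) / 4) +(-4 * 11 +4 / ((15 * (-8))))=-9007 / 225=-40.03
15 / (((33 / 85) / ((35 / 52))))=14875 / 572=26.01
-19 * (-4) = 76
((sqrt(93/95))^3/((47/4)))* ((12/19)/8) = 0.01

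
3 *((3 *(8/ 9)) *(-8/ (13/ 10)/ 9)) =-640/ 117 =-5.47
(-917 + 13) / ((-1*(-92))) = -226 / 23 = -9.83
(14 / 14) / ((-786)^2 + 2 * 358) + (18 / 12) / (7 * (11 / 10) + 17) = 9277927 / 152772464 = 0.06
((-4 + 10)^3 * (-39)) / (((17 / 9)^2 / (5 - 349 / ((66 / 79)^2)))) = 40871059866 / 34969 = 1168779.77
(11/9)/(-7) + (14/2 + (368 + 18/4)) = 47795/126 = 379.33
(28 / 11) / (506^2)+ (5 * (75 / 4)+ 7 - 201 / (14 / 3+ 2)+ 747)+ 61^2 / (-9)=12805448828 / 31684455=404.16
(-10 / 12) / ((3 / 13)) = -65 / 18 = -3.61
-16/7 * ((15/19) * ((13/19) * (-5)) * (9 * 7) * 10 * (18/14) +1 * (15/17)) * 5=1073626800/42959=24991.89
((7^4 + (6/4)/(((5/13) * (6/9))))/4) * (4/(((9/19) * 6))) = 846.85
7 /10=0.70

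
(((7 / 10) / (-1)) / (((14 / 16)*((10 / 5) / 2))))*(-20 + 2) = 72 / 5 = 14.40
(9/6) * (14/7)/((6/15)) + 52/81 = 1319/162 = 8.14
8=8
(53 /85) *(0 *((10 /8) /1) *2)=0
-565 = -565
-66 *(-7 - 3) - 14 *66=-264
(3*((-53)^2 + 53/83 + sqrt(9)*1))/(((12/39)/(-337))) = -3068220207/332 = -9241627.13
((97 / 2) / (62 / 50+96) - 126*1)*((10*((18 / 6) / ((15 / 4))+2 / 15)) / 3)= -8542618 / 21879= -390.45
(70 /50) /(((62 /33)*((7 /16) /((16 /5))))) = 4224 /775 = 5.45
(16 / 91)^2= 256 / 8281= 0.03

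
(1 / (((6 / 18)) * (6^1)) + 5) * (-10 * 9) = -495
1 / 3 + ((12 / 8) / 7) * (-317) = -2839 / 42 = -67.60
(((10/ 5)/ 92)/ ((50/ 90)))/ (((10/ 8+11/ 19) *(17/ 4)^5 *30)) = 58368/ 113482070725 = 0.00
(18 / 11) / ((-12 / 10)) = -15 / 11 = -1.36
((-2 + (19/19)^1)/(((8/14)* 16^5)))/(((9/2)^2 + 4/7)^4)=-16807/1892753937547264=-0.00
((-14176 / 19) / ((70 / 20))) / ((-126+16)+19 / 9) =255168 / 129143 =1.98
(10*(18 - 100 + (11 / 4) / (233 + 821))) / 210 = -345701 / 88536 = -3.90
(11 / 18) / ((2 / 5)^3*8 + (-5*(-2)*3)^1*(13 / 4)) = 1375 / 220527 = 0.01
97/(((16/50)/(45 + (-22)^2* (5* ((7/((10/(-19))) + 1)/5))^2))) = 88839099/4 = 22209774.75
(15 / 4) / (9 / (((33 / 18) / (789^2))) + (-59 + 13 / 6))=495 / 403386106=0.00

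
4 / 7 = 0.57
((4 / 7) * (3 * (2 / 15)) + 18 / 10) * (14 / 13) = 142 / 65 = 2.18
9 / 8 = 1.12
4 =4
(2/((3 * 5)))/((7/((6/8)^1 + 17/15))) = 113/3150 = 0.04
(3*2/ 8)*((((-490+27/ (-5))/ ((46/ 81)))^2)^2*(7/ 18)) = 168896074624.10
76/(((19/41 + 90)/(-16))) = -49856/3709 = -13.44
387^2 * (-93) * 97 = -1351066149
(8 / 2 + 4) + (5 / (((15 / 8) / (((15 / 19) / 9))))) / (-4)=1358 / 171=7.94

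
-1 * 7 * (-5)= 35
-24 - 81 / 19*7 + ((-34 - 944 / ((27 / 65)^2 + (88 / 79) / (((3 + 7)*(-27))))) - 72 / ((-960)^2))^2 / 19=12001567964352861045099463329 / 7171161032761507840000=1673587.85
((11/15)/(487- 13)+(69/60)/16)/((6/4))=3341/68256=0.05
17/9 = 1.89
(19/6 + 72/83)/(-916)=-2009/456168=-0.00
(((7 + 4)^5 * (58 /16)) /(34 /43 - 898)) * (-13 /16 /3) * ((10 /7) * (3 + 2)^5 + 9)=81751910290193 /103703040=788327.04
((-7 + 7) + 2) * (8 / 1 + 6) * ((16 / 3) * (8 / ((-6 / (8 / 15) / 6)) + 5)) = 4928 / 45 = 109.51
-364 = -364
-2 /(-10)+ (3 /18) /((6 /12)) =8 /15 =0.53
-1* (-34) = 34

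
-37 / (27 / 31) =-1147 / 27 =-42.48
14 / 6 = 7 / 3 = 2.33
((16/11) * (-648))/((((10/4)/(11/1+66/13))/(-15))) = 1181952/13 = 90919.38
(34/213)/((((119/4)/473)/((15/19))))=18920/9443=2.00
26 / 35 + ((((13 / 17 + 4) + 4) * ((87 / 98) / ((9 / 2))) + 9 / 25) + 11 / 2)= 8.33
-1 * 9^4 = -6561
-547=-547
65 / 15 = 13 / 3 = 4.33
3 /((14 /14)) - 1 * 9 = -6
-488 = -488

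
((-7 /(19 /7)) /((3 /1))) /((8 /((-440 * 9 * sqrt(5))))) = 8085 * sqrt(5) /19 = 951.51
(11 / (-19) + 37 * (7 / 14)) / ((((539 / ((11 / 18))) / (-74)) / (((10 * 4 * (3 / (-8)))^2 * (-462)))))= 20787525 / 133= 156297.18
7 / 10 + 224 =2247 / 10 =224.70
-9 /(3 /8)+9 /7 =-159 /7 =-22.71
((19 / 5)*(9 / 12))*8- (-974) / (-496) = 25837 / 1240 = 20.84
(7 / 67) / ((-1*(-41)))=0.00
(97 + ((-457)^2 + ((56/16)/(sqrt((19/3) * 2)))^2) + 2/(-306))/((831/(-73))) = -354726747595/19325736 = -18355.15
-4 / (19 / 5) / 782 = -10 / 7429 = -0.00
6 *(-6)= -36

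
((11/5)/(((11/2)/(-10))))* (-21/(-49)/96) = -1/56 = -0.02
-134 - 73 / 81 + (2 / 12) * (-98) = -12250 / 81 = -151.23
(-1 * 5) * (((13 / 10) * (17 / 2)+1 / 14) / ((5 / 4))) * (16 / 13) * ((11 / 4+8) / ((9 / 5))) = -29756 / 91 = -326.99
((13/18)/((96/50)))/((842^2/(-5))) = -0.00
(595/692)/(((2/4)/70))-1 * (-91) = 36568/173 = 211.38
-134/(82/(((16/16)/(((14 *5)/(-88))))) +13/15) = 660/317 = 2.08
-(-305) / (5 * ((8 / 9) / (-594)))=-163053 / 4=-40763.25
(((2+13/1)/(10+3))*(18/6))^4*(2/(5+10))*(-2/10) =-109350/28561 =-3.83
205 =205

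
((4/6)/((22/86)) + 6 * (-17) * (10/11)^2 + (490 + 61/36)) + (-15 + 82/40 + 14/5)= 4354399/10890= 399.85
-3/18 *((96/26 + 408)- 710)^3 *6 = 58320792152/2197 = 26545649.59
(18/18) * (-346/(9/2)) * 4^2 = -11072/9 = -1230.22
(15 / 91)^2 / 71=225 / 587951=0.00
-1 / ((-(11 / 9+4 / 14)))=63 / 95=0.66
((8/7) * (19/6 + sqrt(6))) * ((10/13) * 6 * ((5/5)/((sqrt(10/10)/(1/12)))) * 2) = 80 * sqrt(6)/91 + 760/273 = 4.94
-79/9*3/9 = -79/27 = -2.93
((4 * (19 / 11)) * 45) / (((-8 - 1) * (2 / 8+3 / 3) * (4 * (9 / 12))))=-304 / 33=-9.21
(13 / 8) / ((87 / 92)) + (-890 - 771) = -288715 / 174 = -1659.28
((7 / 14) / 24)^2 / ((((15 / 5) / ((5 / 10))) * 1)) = 1 / 13824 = 0.00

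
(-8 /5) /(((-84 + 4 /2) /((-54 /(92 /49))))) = -2646 /4715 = -0.56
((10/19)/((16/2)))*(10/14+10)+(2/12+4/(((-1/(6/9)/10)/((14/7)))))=-83729/1596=-52.46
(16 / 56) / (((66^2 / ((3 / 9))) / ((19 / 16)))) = 19 / 731808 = 0.00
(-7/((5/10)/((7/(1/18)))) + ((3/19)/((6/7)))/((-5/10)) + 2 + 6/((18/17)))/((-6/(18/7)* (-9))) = -100132/1197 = -83.65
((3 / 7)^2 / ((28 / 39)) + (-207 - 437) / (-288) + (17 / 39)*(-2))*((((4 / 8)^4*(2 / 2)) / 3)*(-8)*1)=-520145 / 1926288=-0.27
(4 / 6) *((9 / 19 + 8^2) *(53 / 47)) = 129850 / 2679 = 48.47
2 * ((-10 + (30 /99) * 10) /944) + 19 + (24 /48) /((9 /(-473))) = -170383 /23364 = -7.29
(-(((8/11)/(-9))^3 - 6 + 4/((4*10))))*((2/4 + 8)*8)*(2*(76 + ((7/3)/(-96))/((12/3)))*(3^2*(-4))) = -17041456069933/7762392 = -2195387.20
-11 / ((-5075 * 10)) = 11 / 50750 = 0.00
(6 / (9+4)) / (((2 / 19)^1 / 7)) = 399 / 13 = 30.69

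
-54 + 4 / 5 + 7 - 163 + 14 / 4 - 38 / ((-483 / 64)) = -969211 / 4830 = -200.66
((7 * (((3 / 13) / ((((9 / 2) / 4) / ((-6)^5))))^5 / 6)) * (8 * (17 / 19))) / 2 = -304144959400833026359296 / 7054567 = -43113200200782418.87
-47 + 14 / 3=-127 / 3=-42.33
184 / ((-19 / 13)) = -2392 / 19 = -125.89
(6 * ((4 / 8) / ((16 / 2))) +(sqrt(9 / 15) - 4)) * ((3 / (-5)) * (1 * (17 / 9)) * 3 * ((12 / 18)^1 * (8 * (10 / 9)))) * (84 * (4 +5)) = 55216 - 15232 * sqrt(15) / 5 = 43417.34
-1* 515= -515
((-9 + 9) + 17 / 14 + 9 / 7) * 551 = 2755 / 2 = 1377.50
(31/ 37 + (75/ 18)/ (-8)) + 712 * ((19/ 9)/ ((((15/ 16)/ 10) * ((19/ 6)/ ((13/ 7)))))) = 350703151/ 37296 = 9403.24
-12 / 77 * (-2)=24 / 77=0.31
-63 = -63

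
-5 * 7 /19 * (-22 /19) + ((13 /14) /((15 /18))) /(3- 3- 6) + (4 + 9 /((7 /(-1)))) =4.66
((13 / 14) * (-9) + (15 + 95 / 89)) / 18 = 9607 / 22428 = 0.43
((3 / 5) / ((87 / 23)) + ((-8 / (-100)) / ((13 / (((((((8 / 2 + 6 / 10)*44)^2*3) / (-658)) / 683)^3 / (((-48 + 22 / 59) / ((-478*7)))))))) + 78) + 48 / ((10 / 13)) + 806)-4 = 316106750410081963632385230207 / 335374064318117388306640625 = 942.55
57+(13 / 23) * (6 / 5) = 6633 / 115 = 57.68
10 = 10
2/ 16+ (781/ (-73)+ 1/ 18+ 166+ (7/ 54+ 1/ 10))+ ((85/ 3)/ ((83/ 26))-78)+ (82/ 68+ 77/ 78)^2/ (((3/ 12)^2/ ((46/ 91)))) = 3649606495783747/ 29083766395320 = 125.49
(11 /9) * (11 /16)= 0.84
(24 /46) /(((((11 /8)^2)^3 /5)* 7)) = 15728640 /285221321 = 0.06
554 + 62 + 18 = 634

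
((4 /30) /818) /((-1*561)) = -1 /3441735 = -0.00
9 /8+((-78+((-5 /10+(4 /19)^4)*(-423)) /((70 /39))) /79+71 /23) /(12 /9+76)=9008999625117 /7691044987360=1.17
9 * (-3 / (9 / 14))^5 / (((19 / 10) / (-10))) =53782400 / 513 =104838.99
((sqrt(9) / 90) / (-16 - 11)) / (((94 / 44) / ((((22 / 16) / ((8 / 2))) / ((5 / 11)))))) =-1331 / 3045600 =-0.00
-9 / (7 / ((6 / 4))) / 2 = -0.96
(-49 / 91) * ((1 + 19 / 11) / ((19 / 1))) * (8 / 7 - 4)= 600 / 2717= 0.22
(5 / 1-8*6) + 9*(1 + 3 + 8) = 65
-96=-96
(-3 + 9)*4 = 24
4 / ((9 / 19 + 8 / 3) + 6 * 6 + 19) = 114 / 1657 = 0.07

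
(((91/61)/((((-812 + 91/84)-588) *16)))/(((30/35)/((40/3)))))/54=-0.00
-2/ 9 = -0.22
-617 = -617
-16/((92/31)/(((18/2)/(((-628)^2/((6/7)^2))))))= -2511/27779423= -0.00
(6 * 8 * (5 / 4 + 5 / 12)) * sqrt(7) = 211.66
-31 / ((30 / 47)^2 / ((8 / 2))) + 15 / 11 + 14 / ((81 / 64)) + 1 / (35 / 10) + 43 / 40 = -362450821 / 1247400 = -290.57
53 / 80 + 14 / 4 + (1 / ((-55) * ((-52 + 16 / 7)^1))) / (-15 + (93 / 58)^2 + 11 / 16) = 347234417 / 83420304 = 4.16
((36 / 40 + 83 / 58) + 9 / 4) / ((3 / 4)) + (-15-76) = -36928 / 435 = -84.89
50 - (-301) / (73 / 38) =15088 / 73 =206.68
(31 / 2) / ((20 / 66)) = 1023 / 20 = 51.15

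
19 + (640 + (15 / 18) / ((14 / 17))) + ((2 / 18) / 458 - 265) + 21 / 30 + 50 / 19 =2183823877 / 5482260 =398.34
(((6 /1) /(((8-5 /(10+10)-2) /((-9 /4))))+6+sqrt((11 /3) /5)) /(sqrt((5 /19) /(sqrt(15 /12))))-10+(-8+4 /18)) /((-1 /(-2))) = -320 /9+sqrt(38)* 5^(3 /4)* (23* sqrt(165)+1260) /1725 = -16.97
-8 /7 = -1.14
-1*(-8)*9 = 72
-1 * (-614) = 614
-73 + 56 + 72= 55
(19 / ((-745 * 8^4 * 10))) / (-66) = 19 / 2014003200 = 0.00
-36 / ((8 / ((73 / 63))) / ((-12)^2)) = -5256 / 7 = -750.86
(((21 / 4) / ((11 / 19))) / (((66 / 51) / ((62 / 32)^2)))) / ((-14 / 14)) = -6518463 / 247808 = -26.30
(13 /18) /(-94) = -13 /1692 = -0.01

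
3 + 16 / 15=61 / 15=4.07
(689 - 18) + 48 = 719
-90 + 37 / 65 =-89.43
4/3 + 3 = 13/3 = 4.33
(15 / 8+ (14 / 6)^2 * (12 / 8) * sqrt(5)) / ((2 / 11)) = 165 / 16+ 539 * sqrt(5) / 12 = 110.75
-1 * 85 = -85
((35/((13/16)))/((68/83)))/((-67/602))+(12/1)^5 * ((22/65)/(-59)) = -8298828056/4368065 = -1899.89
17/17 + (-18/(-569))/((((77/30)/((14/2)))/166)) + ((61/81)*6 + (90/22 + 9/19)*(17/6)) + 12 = 143761142/3210867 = 44.77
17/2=8.50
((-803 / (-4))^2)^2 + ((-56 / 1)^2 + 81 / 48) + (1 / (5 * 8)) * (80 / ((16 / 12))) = 1624138477.00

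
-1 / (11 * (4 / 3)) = -3 / 44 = -0.07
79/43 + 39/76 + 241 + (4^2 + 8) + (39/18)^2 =4000691/14706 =272.04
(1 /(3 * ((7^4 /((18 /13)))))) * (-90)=-540 /31213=-0.02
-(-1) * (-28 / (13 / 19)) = -532 / 13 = -40.92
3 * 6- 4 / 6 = 52 / 3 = 17.33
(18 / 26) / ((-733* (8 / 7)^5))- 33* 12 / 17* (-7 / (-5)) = -865559523339 / 26540933120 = -32.61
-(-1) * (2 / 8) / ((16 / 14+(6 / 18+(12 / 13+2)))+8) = 273 / 13540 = 0.02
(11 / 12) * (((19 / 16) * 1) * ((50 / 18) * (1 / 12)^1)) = 5225 / 20736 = 0.25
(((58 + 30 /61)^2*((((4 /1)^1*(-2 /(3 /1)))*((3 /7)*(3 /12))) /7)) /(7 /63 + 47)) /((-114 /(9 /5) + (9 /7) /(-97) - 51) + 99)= 8335376064 /43155529151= 0.19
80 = 80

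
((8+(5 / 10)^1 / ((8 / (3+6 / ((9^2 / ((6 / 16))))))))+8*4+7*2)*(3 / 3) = 31213 / 576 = 54.19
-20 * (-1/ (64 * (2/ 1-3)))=-5/ 16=-0.31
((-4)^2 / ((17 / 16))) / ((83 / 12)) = 3072 / 1411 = 2.18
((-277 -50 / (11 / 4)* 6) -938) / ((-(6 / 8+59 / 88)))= 23304 / 25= 932.16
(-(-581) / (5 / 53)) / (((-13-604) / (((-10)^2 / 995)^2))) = -2463440 / 24433817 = -0.10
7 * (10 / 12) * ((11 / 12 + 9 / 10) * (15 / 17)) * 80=38150 / 51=748.04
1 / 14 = 0.07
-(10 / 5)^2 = -4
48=48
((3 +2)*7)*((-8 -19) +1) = -910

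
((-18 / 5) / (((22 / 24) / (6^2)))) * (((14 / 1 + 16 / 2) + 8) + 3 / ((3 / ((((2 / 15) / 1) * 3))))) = -1181952 / 275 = -4298.01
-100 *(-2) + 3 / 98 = 19603 / 98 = 200.03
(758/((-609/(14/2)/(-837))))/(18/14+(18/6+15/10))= 1260.43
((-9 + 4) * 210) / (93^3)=-350 / 268119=-0.00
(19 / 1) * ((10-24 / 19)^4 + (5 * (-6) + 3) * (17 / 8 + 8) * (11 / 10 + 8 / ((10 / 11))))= 59284.26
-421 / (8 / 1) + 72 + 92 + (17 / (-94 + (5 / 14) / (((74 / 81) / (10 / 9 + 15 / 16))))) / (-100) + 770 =272322346559 / 308973800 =881.38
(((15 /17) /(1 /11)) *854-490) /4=33145 /17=1949.71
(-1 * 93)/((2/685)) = -63705/2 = -31852.50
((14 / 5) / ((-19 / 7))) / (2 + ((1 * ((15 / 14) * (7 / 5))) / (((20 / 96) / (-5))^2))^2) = -49 / 35458655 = -0.00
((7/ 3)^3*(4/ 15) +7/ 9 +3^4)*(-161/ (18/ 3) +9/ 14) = -3794120/ 1701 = -2230.52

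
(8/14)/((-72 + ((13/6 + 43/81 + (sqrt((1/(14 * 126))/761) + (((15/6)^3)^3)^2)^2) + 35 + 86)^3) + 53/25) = 271166791650794682138655508875465118144019868608564576447703151890610754680298183289579542850582597270556444731288811513074345092528907316898457190400/4506044620918690133944981013421832297679534489606699884266947651471496881049636685254790873198858973616964838570334107319262750070026160949423265993354219600616502164566480261241328577411163809 - 3498111513124020833119748145719387795403722774925532736999724885688968580992778358921684577477830442561472211095388160000000000000000000000 * sqrt(761)/4506044620918690133944981013421832297679534489606699884266947651471496881049636685254790873198858973616964838570334107319262750070026160949423265993354219600616502164566480261241328577411163809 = 0.00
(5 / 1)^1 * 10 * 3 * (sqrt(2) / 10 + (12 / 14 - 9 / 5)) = -120.22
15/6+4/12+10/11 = 247/66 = 3.74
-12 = -12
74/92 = 0.80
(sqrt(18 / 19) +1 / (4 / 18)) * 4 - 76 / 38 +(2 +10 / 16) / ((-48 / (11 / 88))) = 12 * sqrt(38) / 19 +16377 / 1024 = 19.89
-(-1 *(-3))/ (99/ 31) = -31/ 33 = -0.94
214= 214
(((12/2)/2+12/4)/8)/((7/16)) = 12/7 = 1.71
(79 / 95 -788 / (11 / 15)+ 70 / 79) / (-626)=88567299 / 51679430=1.71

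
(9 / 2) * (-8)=-36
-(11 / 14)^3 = -1331 / 2744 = -0.49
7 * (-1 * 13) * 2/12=-15.17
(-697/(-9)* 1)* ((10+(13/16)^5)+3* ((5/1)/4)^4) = 12920325941/9437184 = 1369.09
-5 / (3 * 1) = -5 / 3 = -1.67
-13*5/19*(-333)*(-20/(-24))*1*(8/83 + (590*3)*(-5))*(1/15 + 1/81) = -663829.03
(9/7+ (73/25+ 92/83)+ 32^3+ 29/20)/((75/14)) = 1904213797/311250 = 6117.96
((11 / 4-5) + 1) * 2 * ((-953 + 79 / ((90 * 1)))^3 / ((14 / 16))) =629224512594371 / 255150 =2466096463.23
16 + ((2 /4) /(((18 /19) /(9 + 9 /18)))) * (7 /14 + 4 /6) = 9439 /432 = 21.85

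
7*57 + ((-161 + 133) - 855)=-484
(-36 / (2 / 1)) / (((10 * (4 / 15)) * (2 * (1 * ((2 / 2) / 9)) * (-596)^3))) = 243 / 1693669888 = 0.00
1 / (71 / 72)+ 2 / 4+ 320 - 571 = -35427 / 142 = -249.49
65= 65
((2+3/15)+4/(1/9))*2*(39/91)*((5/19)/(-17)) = -1146/2261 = -0.51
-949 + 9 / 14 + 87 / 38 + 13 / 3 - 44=-393308 / 399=-985.73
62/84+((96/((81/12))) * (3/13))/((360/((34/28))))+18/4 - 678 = -8264744/12285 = -672.75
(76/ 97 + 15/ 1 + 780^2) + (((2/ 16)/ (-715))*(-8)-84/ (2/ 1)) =608373.78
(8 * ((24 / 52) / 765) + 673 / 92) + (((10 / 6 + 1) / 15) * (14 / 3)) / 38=382890449 / 52151580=7.34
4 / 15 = 0.27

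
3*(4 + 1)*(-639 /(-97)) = 9585 /97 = 98.81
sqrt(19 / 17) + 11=sqrt(323) / 17 + 11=12.06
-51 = -51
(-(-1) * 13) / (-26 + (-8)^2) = 13 / 38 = 0.34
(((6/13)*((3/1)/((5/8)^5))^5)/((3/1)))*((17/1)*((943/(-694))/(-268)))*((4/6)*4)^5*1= 4961354192445982796726965108736/90073645114898681640625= 55081085.99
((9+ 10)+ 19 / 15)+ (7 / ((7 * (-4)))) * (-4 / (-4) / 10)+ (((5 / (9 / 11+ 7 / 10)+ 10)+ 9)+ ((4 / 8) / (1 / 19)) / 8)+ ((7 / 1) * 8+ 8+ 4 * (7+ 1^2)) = 5600081 / 40080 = 139.72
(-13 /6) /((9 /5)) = -1.20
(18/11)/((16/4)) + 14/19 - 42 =-17077/418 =-40.85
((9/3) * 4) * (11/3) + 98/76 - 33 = 467/38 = 12.29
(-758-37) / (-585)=1.36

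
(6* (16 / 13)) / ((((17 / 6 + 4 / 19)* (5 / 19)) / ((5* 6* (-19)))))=-23704704 / 4511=-5254.87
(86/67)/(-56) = -43/1876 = -0.02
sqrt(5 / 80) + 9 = 37 / 4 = 9.25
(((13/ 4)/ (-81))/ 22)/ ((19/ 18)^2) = -13/ 7942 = -0.00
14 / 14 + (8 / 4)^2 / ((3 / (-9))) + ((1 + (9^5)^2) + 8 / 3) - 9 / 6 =20920706353 / 6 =3486784392.17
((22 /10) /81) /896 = 11 /362880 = 0.00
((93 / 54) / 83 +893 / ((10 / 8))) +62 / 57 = 101552117 / 141930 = 715.51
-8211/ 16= -513.19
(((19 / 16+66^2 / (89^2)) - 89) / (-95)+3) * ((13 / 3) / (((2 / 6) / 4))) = 613327897 / 3009980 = 203.76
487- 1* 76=411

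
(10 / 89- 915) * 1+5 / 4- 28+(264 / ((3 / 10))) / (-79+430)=-117349993 / 124956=-939.13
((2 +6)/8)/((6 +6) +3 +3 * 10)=1/45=0.02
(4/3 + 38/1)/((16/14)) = 413/12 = 34.42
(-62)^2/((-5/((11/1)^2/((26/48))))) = -11162976/65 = -171738.09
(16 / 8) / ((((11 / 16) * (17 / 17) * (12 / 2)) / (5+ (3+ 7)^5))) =533360 / 11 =48487.27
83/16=5.19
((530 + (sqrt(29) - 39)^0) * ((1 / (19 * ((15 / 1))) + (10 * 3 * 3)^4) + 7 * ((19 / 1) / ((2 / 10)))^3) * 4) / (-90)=-2408298948868 / 1425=-1690034350.08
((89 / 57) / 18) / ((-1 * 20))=-89 / 20520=-0.00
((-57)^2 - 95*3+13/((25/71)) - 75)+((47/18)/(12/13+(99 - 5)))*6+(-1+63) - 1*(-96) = 285432071/92550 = 3084.09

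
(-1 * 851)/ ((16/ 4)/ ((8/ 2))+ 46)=-851/ 47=-18.11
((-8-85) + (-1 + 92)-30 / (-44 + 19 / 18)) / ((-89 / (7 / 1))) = 7042 / 68797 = 0.10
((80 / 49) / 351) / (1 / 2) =160 / 17199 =0.01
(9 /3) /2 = 3 /2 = 1.50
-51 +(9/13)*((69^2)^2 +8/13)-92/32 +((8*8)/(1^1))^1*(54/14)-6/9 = 445550402693/28392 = 15692814.97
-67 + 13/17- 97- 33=-3336/17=-196.24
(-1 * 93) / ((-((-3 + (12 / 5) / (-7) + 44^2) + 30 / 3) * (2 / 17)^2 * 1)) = 940695 / 271972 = 3.46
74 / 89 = 0.83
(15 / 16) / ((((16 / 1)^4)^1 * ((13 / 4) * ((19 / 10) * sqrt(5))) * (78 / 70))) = 175 * sqrt(5) / 420872192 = 0.00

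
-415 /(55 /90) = -7470 /11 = -679.09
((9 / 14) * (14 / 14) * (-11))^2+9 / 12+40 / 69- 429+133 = -827213 / 3381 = -244.67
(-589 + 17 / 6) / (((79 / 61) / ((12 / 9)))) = -429074 / 711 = -603.48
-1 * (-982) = 982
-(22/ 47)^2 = -484/ 2209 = -0.22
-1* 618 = -618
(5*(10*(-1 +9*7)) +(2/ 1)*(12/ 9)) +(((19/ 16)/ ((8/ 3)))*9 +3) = 1194115/ 384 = 3109.67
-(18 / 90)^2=-1 / 25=-0.04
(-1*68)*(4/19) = -272/19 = -14.32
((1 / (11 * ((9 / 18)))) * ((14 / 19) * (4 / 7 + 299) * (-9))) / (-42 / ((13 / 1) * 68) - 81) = 11122488 / 2495669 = 4.46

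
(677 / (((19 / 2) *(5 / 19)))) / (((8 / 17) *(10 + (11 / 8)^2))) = 48.40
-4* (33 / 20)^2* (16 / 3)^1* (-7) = 10164 / 25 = 406.56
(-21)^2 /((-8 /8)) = -441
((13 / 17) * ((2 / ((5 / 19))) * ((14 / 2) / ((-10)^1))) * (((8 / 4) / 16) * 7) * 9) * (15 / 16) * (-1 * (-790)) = -25815699 / 1088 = -23727.66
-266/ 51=-5.22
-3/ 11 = -0.27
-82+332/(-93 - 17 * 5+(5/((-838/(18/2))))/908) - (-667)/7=10827668105/948086699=11.42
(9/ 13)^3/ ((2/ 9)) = 6561/ 4394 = 1.49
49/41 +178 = 7347/41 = 179.20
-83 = -83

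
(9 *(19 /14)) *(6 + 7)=2223 /14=158.79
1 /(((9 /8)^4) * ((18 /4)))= 8192 /59049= 0.14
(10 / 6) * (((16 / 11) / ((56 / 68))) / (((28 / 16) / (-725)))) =-1972000 / 1617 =-1219.54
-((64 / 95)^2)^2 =-16777216 / 81450625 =-0.21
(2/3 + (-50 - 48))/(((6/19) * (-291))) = 2774/2619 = 1.06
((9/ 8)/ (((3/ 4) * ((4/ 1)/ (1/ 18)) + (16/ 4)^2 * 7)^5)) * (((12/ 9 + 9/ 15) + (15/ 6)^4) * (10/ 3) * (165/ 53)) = 1623435/ 427559227553792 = 0.00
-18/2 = -9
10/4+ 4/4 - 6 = -2.50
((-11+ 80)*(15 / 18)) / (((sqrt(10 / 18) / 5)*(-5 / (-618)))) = 21321*sqrt(5) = 47675.21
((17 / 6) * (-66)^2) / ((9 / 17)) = 69938 / 3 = 23312.67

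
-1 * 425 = -425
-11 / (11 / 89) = -89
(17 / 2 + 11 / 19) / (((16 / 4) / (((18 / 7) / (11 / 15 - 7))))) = -46575 / 50008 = -0.93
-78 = -78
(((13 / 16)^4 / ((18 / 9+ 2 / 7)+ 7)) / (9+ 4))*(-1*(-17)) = 20111 / 327680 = 0.06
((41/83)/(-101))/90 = -41/754470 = -0.00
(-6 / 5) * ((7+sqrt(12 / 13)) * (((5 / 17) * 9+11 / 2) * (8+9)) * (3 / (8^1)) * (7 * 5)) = -17365.42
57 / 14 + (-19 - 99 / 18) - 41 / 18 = -2861 / 126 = -22.71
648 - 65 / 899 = 582487 / 899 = 647.93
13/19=0.68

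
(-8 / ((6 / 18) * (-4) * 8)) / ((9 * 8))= 1 / 96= 0.01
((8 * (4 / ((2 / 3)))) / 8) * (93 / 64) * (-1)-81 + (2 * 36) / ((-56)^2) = -140643 / 1568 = -89.70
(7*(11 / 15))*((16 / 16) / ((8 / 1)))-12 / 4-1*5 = -883 / 120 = -7.36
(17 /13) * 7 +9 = 236 /13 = 18.15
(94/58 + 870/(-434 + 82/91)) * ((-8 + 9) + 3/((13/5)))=-3104962/3714581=-0.84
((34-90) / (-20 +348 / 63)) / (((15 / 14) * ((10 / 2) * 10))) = 343 / 4750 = 0.07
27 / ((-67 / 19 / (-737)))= 5643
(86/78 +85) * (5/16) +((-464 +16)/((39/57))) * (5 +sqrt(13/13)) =-93641/24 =-3901.71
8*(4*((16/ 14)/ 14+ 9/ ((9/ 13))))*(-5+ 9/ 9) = -82048/ 49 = -1674.45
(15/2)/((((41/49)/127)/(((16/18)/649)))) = 1.56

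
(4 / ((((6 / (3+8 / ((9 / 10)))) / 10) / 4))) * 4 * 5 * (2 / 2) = 171200 / 27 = 6340.74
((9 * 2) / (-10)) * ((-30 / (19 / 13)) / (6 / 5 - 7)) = -3510 / 551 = -6.37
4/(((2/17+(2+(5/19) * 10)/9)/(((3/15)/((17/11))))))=3762/4595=0.82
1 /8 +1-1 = 1 /8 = 0.12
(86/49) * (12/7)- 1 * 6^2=-11316/343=-32.99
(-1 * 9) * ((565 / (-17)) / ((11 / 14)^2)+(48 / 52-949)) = 241129305 / 26741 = 9017.21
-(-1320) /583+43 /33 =6239 /1749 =3.57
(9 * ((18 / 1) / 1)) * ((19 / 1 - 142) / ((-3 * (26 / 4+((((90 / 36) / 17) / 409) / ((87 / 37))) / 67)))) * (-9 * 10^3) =-2422744773786000 / 263438833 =-9196612.16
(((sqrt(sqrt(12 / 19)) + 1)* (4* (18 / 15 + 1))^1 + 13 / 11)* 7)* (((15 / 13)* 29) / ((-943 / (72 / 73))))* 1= -24072552 / 9843977-1929312* 19^(3 / 4)* sqrt(2)* 3^(1 / 4) / 17003233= -4.37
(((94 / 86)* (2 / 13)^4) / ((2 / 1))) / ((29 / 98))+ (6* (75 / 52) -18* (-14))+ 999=89726645605 / 71231134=1259.65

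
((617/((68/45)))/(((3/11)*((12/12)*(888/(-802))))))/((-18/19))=258550765/181152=1427.26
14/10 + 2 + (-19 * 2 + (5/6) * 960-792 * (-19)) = 79067/5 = 15813.40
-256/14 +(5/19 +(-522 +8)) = -70759/133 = -532.02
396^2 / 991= 156816 / 991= 158.24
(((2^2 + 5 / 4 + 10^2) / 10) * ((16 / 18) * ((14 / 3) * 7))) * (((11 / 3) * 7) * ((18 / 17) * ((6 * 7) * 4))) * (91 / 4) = 8094654568 / 255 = 31743743.40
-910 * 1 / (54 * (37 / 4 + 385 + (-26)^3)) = 0.00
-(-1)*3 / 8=3 / 8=0.38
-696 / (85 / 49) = -401.22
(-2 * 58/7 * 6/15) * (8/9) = -1856/315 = -5.89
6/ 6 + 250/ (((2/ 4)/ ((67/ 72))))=466.28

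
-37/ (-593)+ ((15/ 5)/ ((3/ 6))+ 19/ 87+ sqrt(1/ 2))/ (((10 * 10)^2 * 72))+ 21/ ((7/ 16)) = sqrt(2)/ 1440000+ 1785302960813/ 37145520000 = 48.06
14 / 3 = 4.67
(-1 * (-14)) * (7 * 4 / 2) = 196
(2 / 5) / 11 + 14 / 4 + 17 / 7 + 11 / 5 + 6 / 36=9623 / 1155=8.33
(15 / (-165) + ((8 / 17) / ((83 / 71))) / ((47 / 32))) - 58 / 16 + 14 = 61616373 / 5835896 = 10.56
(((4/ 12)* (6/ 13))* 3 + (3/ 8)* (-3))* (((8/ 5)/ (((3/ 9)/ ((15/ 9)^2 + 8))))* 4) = -8924/ 65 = -137.29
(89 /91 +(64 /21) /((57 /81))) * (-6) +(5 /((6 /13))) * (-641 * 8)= -288320362 /5187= -55585.19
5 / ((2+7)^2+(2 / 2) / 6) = 0.06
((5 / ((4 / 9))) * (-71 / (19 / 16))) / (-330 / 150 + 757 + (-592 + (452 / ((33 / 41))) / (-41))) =-1054350 / 233719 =-4.51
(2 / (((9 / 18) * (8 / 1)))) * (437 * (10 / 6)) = 2185 / 6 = 364.17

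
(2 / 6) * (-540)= -180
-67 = -67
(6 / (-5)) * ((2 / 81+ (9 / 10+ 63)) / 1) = -51779 / 675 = -76.71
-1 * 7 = -7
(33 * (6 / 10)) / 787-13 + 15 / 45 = -149233 / 11805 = -12.64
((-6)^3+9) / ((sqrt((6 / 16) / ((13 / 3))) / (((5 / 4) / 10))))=-69 * sqrt(26) / 4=-87.96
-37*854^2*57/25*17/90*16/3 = -61980839.22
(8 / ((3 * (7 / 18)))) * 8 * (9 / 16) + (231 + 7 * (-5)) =1588 / 7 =226.86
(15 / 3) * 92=460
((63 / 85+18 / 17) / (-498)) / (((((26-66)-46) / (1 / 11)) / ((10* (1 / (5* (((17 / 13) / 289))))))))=663 / 392590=0.00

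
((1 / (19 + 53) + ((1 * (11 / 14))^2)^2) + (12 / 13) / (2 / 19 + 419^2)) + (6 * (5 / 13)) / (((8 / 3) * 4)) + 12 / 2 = 131113907557 / 19831616532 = 6.61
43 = 43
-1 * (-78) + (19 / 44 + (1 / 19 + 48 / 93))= 2047379 / 25916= 79.00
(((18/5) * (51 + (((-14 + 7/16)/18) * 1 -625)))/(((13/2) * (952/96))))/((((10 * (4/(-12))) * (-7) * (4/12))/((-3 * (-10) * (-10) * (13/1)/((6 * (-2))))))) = -37557/28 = -1341.32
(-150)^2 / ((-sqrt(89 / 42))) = -22500 * sqrt(3738) / 89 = -15456.54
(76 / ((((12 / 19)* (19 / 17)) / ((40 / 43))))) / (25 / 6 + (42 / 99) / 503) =142972720 / 5949179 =24.03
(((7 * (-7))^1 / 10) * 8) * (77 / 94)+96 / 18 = -18878 / 705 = -26.78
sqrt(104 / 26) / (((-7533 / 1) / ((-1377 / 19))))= 34 / 1767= 0.02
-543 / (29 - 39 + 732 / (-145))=78735 / 2182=36.08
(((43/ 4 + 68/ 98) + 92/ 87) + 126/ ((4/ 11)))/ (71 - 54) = 6121691/ 289884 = 21.12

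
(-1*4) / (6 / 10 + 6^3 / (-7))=140 / 1059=0.13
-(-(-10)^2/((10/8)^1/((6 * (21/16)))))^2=-396900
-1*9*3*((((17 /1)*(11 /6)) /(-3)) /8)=561 /16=35.06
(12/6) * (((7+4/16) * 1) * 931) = 13499.50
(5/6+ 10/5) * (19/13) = 323/78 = 4.14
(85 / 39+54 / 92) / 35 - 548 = -4914851 / 8970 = -547.92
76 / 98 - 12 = -11.22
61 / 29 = 2.10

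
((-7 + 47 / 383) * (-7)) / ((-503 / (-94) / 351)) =608343372 / 192649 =3157.78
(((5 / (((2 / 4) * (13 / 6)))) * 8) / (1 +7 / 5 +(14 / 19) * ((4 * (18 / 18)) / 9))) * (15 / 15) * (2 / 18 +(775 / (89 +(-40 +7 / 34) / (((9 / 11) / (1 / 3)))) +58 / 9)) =39312409800 / 168807067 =232.88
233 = 233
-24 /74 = -12 /37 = -0.32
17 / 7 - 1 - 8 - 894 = -6304 / 7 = -900.57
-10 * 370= -3700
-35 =-35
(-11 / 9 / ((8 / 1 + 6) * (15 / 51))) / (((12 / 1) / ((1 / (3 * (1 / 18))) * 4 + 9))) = -2057 / 2520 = -0.82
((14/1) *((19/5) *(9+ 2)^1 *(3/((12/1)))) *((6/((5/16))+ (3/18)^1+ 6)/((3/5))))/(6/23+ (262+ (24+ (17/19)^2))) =9244086929/429024780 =21.55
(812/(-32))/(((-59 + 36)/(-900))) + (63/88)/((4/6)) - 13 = -4067677/4048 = -1004.86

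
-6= -6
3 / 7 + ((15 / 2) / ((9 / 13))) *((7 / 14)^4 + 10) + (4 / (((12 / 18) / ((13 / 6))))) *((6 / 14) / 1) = 115.01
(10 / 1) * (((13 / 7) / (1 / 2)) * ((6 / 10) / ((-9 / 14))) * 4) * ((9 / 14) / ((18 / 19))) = -1976 / 21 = -94.10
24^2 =576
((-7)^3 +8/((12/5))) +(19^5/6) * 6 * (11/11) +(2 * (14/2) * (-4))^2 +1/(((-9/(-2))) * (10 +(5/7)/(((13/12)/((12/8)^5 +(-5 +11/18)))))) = 15133656122/6105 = 2478895.35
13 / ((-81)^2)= 13 / 6561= 0.00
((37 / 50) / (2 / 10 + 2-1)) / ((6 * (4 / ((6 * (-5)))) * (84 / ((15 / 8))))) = -185 / 10752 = -0.02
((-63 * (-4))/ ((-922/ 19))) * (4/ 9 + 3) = -8246/ 461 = -17.89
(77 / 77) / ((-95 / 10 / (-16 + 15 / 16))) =241 / 152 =1.59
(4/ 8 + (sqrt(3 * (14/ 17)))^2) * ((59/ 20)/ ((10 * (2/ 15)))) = 17877/ 2720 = 6.57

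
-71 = -71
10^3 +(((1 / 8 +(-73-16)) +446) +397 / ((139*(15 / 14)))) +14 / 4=22739689 / 16680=1363.29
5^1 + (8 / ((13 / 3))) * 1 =89 / 13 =6.85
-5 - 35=-40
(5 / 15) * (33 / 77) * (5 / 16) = 5 / 112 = 0.04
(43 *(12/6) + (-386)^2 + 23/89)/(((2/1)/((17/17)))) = 13268321/178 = 74541.13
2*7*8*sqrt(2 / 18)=112 / 3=37.33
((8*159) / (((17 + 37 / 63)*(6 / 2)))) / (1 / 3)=20034 / 277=72.32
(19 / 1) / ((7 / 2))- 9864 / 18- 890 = -10028 / 7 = -1432.57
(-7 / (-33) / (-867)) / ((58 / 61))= -427 / 1659438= -0.00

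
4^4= 256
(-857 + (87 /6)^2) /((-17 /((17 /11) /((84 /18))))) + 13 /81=636649 /49896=12.76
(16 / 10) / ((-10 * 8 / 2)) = -1 / 25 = -0.04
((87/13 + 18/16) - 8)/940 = -19/97760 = -0.00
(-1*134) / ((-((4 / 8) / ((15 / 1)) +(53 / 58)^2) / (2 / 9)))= 4507760 / 131451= 34.29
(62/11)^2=3844/121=31.77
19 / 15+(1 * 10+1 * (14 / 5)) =211 / 15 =14.07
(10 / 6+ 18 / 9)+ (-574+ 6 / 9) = -569.67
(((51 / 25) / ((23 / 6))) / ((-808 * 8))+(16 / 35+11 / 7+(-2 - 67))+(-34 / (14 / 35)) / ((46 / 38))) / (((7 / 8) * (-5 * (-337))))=-0.09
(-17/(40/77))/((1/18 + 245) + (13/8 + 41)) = -153/1345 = -0.11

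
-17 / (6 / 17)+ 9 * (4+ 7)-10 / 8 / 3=605 / 12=50.42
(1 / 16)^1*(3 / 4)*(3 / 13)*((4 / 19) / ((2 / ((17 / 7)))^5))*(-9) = -115008417 / 2125480448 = -0.05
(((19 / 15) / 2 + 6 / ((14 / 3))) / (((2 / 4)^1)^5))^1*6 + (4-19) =12371 / 35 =353.46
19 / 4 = 4.75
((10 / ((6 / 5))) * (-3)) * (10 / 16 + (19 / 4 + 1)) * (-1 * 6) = 3825 / 4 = 956.25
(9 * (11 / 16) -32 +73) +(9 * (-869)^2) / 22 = 4943627 / 16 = 308976.69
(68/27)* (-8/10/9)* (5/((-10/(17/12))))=578/3645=0.16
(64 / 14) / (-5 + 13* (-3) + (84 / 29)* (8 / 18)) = -696 / 6503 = -0.11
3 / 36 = 1 / 12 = 0.08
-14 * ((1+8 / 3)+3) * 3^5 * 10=-226800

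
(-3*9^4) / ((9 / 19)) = -41553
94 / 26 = 47 / 13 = 3.62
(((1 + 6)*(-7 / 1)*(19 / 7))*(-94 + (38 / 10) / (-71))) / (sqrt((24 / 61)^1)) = 4440737*sqrt(366) / 4260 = 19942.79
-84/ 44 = -21/ 11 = -1.91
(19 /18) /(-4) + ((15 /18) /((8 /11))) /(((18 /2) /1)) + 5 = 2101 /432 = 4.86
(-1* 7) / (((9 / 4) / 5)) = -140 / 9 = -15.56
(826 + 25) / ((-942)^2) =851 / 887364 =0.00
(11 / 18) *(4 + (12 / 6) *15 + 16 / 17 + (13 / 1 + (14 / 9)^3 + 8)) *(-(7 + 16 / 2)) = -40695985 / 74358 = -547.30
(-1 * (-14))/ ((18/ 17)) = 119/ 9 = 13.22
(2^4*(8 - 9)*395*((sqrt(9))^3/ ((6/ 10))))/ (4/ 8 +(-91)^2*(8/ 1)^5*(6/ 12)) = -63200/ 30150201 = -0.00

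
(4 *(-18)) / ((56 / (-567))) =729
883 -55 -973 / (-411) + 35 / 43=14689468 / 17673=831.18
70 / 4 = 17.50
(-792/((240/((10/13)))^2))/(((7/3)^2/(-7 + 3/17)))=0.01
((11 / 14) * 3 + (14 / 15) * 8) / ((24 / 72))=2063 / 70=29.47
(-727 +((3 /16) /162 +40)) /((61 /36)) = -593567 /1464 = -405.44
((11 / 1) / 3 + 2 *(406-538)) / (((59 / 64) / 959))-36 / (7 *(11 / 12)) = -3691044976 / 13629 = -270822.88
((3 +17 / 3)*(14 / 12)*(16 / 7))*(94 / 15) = 19552 / 135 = 144.83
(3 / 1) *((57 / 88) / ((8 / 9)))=1539 / 704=2.19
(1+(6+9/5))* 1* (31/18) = 682/45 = 15.16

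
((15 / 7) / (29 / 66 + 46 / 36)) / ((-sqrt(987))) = -99*sqrt(987) / 78302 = -0.04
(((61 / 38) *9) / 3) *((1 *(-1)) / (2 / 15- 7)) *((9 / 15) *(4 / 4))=1647 / 3914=0.42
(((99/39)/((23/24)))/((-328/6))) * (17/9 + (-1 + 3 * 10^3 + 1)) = -1783122/12259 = -145.45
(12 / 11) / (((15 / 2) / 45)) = 72 / 11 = 6.55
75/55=15/11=1.36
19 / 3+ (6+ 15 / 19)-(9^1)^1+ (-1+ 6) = 520 / 57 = 9.12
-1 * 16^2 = -256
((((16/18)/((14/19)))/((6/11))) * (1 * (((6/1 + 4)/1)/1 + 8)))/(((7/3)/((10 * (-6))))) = -50160/49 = -1023.67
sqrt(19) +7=11.36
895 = 895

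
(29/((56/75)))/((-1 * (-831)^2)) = -725/12890472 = -0.00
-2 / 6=-1 / 3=-0.33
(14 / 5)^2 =196 / 25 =7.84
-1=-1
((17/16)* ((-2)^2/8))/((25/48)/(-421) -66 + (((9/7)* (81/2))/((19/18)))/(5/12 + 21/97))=2104608891/47185548038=0.04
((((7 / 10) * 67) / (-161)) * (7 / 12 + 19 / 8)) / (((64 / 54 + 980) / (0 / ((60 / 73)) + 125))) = -1070325 / 9749056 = -0.11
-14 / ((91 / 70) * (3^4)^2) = -140 / 85293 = -0.00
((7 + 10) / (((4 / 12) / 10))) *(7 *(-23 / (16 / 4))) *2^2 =-82110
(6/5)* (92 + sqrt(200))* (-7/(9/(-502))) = 14056* sqrt(2)/3 + 646576/15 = 49731.13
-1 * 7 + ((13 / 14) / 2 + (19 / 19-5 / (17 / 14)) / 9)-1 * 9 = -68039 / 4284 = -15.88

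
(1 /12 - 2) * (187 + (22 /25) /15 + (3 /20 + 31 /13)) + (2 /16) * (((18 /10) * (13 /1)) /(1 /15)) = -74765837 /234000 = -319.51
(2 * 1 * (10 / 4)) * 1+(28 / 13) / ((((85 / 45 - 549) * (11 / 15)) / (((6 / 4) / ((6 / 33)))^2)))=1186685 / 256048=4.63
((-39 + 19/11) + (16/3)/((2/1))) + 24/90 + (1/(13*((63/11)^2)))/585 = -11401594147/332026695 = -34.34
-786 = -786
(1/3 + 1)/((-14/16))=-32/21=-1.52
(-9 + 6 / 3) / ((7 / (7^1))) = -7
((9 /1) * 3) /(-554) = -27 /554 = -0.05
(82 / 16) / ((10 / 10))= 41 / 8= 5.12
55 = 55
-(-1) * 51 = 51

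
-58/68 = -29/34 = -0.85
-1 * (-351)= 351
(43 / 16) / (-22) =-43 / 352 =-0.12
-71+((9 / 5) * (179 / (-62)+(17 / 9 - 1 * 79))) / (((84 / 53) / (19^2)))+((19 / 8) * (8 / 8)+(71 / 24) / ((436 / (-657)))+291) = -52843413301 / 1621920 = -32580.78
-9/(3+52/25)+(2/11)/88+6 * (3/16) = -79243/122936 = -0.64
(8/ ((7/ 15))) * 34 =4080/ 7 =582.86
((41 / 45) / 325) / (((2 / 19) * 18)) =779 / 526500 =0.00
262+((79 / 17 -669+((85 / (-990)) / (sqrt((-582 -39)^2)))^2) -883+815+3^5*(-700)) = -43839546239986831 / 257017385988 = -170570.35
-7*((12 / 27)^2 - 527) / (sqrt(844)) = 298697*sqrt(211) / 34182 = 126.93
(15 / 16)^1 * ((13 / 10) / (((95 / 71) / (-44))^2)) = 23788479 / 18050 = 1317.92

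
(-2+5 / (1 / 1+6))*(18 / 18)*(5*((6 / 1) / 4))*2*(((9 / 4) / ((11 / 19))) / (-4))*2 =23085 / 616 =37.48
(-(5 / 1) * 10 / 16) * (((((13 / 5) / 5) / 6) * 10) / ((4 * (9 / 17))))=-1105 / 864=-1.28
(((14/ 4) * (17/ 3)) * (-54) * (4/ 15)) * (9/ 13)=-197.72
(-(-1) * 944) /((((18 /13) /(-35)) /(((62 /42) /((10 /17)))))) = -1616836 /27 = -59882.81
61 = 61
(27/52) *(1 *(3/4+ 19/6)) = 423/208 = 2.03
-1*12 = -12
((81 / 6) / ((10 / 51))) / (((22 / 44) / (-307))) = -422739 / 10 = -42273.90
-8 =-8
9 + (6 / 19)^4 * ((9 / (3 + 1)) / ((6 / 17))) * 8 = 1238985 / 130321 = 9.51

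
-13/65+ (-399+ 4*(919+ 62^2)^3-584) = 2161084454024/5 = 432216890804.80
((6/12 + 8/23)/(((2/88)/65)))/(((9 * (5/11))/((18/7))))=245388/161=1524.15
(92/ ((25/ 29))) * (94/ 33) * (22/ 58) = 8648/ 75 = 115.31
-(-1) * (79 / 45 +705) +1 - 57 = 29284 / 45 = 650.76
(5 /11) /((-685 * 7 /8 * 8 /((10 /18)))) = -5 /94941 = -0.00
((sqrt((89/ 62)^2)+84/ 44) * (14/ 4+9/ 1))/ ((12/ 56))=195.10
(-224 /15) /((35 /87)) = -928 /25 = -37.12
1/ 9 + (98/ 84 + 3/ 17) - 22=-6287/ 306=-20.55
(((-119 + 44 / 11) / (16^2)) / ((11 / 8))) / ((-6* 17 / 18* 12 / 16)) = 0.08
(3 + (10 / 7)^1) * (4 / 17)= 124 / 119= 1.04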